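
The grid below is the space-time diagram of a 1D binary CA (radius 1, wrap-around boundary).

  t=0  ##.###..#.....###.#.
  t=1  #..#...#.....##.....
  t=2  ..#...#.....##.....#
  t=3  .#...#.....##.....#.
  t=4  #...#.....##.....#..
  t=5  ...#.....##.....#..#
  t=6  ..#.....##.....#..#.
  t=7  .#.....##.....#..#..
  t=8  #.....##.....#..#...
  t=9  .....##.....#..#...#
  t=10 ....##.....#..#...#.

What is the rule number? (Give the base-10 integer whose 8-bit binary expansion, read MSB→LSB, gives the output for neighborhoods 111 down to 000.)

10

  ###|.  b7=0 t=0,i=4
  ##.|.  b6=0 t=0,i=1
  #.#|.  b5=0 t=0,i=2
  #..|.  b4=0 t=0,i=6
  .##|#  b3=1 t=0,i=0
  .#.|.  b2=0 t=0,i=8
  ..#|#  b1=1 t=0,i=7
  ...|.  b0=0 t=0,i=10
  bits 00001010 = 10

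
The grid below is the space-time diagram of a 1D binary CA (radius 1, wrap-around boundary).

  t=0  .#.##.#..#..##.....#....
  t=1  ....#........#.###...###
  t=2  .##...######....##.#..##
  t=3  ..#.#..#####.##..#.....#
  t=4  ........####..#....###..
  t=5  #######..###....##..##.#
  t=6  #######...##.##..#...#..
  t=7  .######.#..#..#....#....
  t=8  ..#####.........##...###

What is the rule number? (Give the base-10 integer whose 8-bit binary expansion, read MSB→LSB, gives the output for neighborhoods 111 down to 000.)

  nb ###: next=#  (t=1,i=16, bit7=1)
  nb ##.: next=#  (t=0,i=4, bit6=1)
  nb #.#: next=.  (t=0,i=2, bit5=0)
  nb #..: next=.  (t=0,i=7, bit4=0)
  nb .##: next=.  (t=0,i=3, bit3=0)
  nb .#.: next=.  (t=0,i=1, bit2=0)
  nb ..#: next=.  (t=0,i=0, bit1=0)
  nb ...: next=#  (t=0,i=15, bit0=1)
  bits 11000001 = 193

193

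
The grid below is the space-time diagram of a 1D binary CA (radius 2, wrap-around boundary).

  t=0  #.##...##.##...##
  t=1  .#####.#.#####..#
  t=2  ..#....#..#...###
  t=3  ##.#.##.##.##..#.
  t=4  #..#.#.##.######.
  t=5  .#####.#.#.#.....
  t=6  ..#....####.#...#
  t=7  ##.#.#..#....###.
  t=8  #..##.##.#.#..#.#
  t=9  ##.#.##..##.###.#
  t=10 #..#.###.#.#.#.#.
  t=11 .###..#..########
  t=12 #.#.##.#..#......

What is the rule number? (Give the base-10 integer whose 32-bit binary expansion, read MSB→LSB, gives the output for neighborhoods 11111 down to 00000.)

  #####|.  b31=0 t=1,i=3
  ####.|.  b30=0 t=1,i=4
  ###.#|.  b29=0 t=0,i=0
  ###..|.  b28=0 t=1,i=13
  ##.##|#  b27=1 t=0,i=1
  ##.#.|.  b26=0 t=1,i=6
  ##..#|#  b25=1 t=1,i=14
  ##...|#  b24=1 t=0,i=4
  #.###|.  b23=0 t=1,i=1
  #.##.|#  b22=1 t=0,i=2
  #.#.#|#  b21=1 t=1,i=7
  #.#..|.  b20=0 t=4,i=0
  #..##|.  b19=0 t=8,i=2
  #..#.|#  b18=1 t=1,i=15
  #...#|#  b17=1 t=0,i=5
  #....|.  b16=0 t=2,i=4
  .####|#  b15=1 t=1,i=2
  .###.|#  b14=1 t=0,i=16
  .##.#|.  b13=0 t=0,i=8
  .##..|#  b12=1 t=0,i=3
  .#.##|.  b11=0 t=1,i=0
  .#.#.|#  b10=1 t=4,i=4
  .#..#|#  b9=1 t=2,i=8
  .#...|#  b8=1 t=2,i=3
  ..###|.  b7=0 t=0,i=15
  ..##.|#  b6=1 t=0,i=7
  ..#.#|#  b5=1 t=1,i=16
  ..#..|.  b4=0 t=2,i=2
  ...##|.  b3=0 t=0,i=6
  ...#.|#  b2=1 t=2,i=6
  ....#|#  b1=1 t=2,i=5
  .....|.  b0=0 t=5,i=14
  bits 00001011011001101101011101100110 = 191289190

191289190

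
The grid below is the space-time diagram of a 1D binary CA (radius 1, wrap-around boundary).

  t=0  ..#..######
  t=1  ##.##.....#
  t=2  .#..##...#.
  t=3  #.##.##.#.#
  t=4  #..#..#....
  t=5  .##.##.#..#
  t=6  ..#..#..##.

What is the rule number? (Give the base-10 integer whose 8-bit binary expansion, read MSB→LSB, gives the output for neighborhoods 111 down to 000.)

  [7] ### => .  t=0,i=6
  [6] ##. => #  t=0,i=10
  [5] #.# => .  t=1,i=2
  [4] #.. => #  t=0,i=0
  [3] .## => .  t=0,i=5
  [2] .#. => .  t=0,i=2
  [1] ..# => #  t=0,i=1
  [0] ... => .  t=1,i=6
  bits 01010010 = 82

82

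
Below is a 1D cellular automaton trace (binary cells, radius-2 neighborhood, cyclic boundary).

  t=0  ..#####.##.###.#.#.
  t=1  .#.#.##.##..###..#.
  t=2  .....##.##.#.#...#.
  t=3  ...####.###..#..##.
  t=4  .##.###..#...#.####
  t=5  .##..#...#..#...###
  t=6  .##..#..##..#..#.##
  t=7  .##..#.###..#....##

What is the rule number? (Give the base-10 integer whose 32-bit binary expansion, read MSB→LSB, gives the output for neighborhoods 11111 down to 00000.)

1700327518

  [31] ##### => .  t=0,i=4
  [30] ####. => #  t=0,i=5
  [29] ###.# => #  t=0,i=6
  [28] ###.. => .  t=1,i=14
  [27] ##.## => .  t=0,i=7
  [26] ##.#. => #  t=0,i=14
  [25] ##..# => .  t=1,i=10
  [24] ##... => #  t=3,i=18
  [23] #.### => .  t=0,i=11
  [22] #.##. => #  t=0,i=8
  [21] #.#.# => .  t=0,i=15
  [20] #.#.. => #  t=0,i=17
  [19] #..## => #  t=1,i=11
  [18] #..#. => .  t=1,i=0
  [17] #...# => .  t=0,i=0
  [16] #.... => .  t=2,i=0
  [15] .#### => #  t=0,i=3
  [14] .###. => #  t=0,i=12
  [13] .##.# => #  t=0,i=9
  [12] .##.. => #  t=1,i=9
  [11] .#.## => .  t=1,i=4
  [10] .#.#. => .  t=0,i=16
  [9] .#..# => .  t=1,i=18
  [8] .#... => .  t=0,i=18
  [7] ..### => .  t=0,i=2
  [6] ..##. => #  t=2,i=5
  [5] ..#.# => .  t=1,i=1
  [4] ..#.. => #  t=1,i=17
  [3] ...## => #  t=0,i=1
  [2] ...#. => #  t=2,i=16
  [1] ....# => #  t=2,i=3
  [0] ..... => .  t=2,i=1
  bits 01100101010110001111000001011110 = 1700327518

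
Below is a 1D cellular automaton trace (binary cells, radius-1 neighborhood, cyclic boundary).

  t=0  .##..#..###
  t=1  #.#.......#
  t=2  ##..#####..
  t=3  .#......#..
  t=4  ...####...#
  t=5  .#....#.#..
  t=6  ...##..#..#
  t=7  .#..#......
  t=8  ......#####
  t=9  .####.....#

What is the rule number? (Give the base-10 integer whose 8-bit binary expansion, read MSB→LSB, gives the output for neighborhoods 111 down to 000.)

  nb ###: next=.  (t=0,i=9, bit7=0)
  nb ##.: next=#  (t=0,i=2, bit6=1)
  nb #.#: next=#  (t=0,i=0, bit5=1)
  nb #..: next=.  (t=0,i=3, bit4=0)
  nb .##: next=.  (t=0,i=1, bit3=0)
  nb .#.: next=.  (t=0,i=5, bit2=0)
  nb ..#: next=.  (t=0,i=4, bit1=0)
  nb ...: next=#  (t=1,i=4, bit0=1)
  bits 01100001 = 97

97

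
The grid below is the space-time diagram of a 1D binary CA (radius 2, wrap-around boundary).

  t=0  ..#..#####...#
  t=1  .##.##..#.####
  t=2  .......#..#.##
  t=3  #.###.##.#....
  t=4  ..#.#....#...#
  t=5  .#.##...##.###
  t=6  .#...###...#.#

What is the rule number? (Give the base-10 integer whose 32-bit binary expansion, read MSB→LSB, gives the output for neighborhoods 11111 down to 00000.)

  #####|.  b31=0 t=0,i=7
  ####.|#  b30=1 t=0,i=8
  ###.#|#  b29=1 t=1,i=13
  ###..|.  b28=0 t=0,i=9
  ##.##|.  b27=0 t=1,i=0
  ##.#.|.  b26=0 t=3,i=8
  ##..#|.  b25=0 t=1,i=6
  ##...|#  b24=1 t=0,i=10
  #.###|#  b23=1 t=1,i=10
  #.##.|.  b22=0 t=1,i=1
  #.#.#|#  b21=1 t=5,i=1
  #.#..|#  b20=1 t=3,i=9
  #..##|#  b19=1 t=0,i=4
  #..#.|#  b18=1 t=0,i=1
  #...#|#  b17=1 t=0,i=11
  #....|.  b16=0 t=2,i=1
  .####|.  b15=0 t=0,i=6
  .###.|.  b14=0 t=3,i=3
  .##.#|.  b13=0 t=1,i=2
  .##..|.  b12=0 t=1,i=5
  .#.##|.  b11=0 t=1,i=9
  .#.#.|#  b10=1 t=4,i=3
  .#..#|.  b9=0 t=0,i=0
  .#...|.  b8=0 t=3,i=10
  ..###|#  b7=1 t=0,i=5
  ..##.|.  b6=0 t=5,i=8
  ..#.#|.  b5=0 t=1,i=8
  ..#..|#  b4=1 t=0,i=2
  ...##|#  b3=1 t=5,i=7
  ...#.|#  b2=1 t=0,i=12
  ....#|.  b1=0 t=2,i=5
  .....|#  b0=1 t=2,i=2
  bits 01100001101111100000010010011101 = 1639842973

1639842973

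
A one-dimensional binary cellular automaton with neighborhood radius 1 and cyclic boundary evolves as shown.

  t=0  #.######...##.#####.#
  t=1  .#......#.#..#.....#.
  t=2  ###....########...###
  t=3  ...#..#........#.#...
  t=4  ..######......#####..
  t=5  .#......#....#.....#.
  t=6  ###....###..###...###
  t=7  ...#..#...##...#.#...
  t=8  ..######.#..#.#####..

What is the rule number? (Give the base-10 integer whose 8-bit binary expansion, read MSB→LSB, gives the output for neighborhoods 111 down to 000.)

54

  ### -> .   bit 7 = 0  t=0,i=3
  ##. -> .   bit 6 = 0  t=0,i=0
  #.# -> #   bit 5 = 1  t=0,i=1
  #.. -> #   bit 4 = 1  t=0,i=8
  .## -> .   bit 3 = 0  t=0,i=2
  .#. -> #   bit 2 = 1  t=1,i=1
  ..# -> #   bit 1 = 1  t=0,i=10
  ... -> .   bit 0 = 0  t=0,i=9
  bits 00110110 = 54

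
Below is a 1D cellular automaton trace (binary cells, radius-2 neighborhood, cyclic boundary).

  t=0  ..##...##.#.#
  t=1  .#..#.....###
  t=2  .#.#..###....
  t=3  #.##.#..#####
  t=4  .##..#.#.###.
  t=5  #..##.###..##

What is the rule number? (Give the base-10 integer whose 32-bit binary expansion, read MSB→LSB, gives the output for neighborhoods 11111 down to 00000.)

  #####|#  b31=1 t=3,i=10
  ####.|.  b30=0 t=3,i=12
  ###.#|.  b29=0 t=1,i=12
  ###..|#  b28=1 t=2,i=8
  ##.##|#  b27=1 t=3,i=1
  ##.#.|.  b26=0 t=0,i=9
  ##..#|#  b25=1 t=4,i=3
  ##...|#  b24=1 t=0,i=4
  #.###|.  b23=0 t=4,i=9
  #.##.|#  b22=1 t=3,i=2
  #.#.#|#  b21=1 t=0,i=10
  #.#..|#  b20=1 t=0,i=12
  #..##|#  b19=1 t=0,i=1
  #..#.|#  b18=1 t=1,i=3
  #...#|.  b17=0 t=0,i=5
  #....|#  b16=1 t=1,i=6
  .####|#  b15=1 t=3,i=9
  .###.|.  b14=0 t=1,i=11
  .##.#|.  b13=0 t=0,i=8
  .##..|.  b12=0 t=0,i=3
  .#.##|#  b11=1 t=4,i=8
  .#.#.|#  b10=1 t=0,i=11
  .#..#|.  b9=0 t=0,i=0
  .#...|.  b8=0 t=1,i=5
  ..###|.  b7=0 t=1,i=10
  ..##.|.  b6=0 t=0,i=2
  ..#.#|.  b5=0 t=2,i=1
  ..#..|.  b4=0 t=1,i=4
  ...##|.  b3=0 t=0,i=6
  ...#.|#  b2=1 t=2,i=0
  ....#|#  b1=1 t=1,i=8
  .....|#  b0=1 t=1,i=7
  bits 10011011011111011000110000000111 = 2608696327

2608696327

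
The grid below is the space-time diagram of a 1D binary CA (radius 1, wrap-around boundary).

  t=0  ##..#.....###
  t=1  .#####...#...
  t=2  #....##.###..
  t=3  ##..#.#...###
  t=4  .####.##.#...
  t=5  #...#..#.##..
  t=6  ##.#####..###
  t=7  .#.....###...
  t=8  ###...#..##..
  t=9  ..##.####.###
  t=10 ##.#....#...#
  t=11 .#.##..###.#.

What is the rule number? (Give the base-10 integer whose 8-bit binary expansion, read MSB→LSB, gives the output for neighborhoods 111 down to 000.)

  ### -> .   bit 7 = 0  t=0,i=0
  ##. -> #   bit 6 = 1  t=0,i=1
  #.# -> .   bit 5 = 0  t=2,i=7
  #.. -> #   bit 4 = 1  t=0,i=2
  .## -> .   bit 3 = 0  t=0,i=10
  .#. -> #   bit 2 = 1  t=0,i=4
  ..# -> #   bit 1 = 1  t=0,i=3
  ... -> .   bit 0 = 0  t=0,i=6
  bits 01010110 = 86

86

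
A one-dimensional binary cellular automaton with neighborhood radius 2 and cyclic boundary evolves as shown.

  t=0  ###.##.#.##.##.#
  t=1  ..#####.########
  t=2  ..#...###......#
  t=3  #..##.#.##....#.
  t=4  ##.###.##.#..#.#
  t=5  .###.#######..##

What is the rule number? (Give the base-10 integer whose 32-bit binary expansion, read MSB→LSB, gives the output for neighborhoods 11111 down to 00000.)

  [31] ##### => .  t=1,i=4
  [30] ####. => .  t=0,i=1
  [29] ###.# => #  t=0,i=2
  [28] ###.. => #  t=1,i=15
  [27] ##.## => #  t=0,i=3
  [26] ##.#. => #  t=0,i=6
  [25] ##..# => .  t=1,i=0
  [24] ##... => #  t=2,i=9
  [23] #.### => #  t=0,i=15
  [22] #.##. => #  t=0,i=4
  [21] #.#.# => .  t=0,i=7
  [20] #.#.. => #  t=3,i=0
  [19] #..## => .  t=1,i=1
  [18] #..#. => .  t=2,i=1
  [17] #...# => #  t=2,i=4
  [16] #.... => .  t=2,i=10
  [15] .#### => .  t=0,i=0
  [14] .###. => .  t=2,i=7
  [13] .##.# => #  t=0,i=5
  [12] .##.. => .  t=3,i=9
  [11] .#.## => #  t=0,i=8
  [10] .#.#. => #  t=3,i=15
  [9] .#..# => #  t=2,i=0
  [8] .#... => #  t=2,i=3
  [7] ..### => #  t=1,i=2
  [6] ..##. => #  t=3,i=3
  [5] ..#.# => .  t=3,i=14
  [4] ..#.. => .  t=2,i=2
  [3] ...## => .  t=2,i=5
  [2] ...#. => #  t=2,i=14
  [1] ....# => .  t=2,i=13
  [0] ..... => .  t=2,i=11
  bits 00111101110100100010111111000100 = 1037184964

1037184964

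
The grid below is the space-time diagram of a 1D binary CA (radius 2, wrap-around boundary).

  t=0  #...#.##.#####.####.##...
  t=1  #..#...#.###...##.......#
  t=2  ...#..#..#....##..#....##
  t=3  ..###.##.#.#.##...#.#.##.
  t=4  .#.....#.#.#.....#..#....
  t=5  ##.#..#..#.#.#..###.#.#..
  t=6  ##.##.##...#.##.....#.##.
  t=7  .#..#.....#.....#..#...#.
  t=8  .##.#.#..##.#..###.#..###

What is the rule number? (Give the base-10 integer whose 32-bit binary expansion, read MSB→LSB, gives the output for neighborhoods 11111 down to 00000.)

  nb #####: next=#  (t=0,i=11, bit31=1)
  nb ####.: next=.  (t=0,i=12, bit30=0)
  nb ###.#: next=.  (t=0,i=13, bit29=0)
  nb ###..: next=.  (t=1,i=11, bit28=0)
  nb ##.##: next=.  (t=0,i=8, bit27=0)
  nb ##.#.: next=.  (t=3,i=8, bit26=0)
  nb ##..#: next=.  (t=1,i=1, bit25=0)
  nb ##...: next=.  (t=0,i=22, bit24=0)
  nb #.###: next=#  (t=0,i=9, bit23=1)
  nb #.##.: next=.  (t=0,i=6, bit22=0)
  nb #.#.#: next=#  (t=3,i=9, bit21=1)
  nb #.#..: next=#  (t=4,i=11, bit20=1)
  nb #..##: next=.  (t=5,i=15, bit19=0)
  nb #..#.: next=.  (t=1,i=2, bit18=0)
  nb #...#: next=.  (t=0,i=2, bit17=0)
  nb #....: next=#  (t=1,i=18, bit16=1)
  nb .####: next=#  (t=0,i=10, bit15=1)
  nb .###.: next=.  (t=1,i=10, bit14=0)
  nb .##.#: next=#  (t=0,i=7, bit13=1)
  nb .##..: next=.  (t=0,i=21, bit12=0)
  nb .#.##: next=.  (t=0,i=5, bit11=0)
  nb .#.#.: next=.  (t=3,i=10, bit10=0)
  nb .#..#: next=#  (t=2,i=4, bit9=1)
  nb .#...: next=.  (t=0,i=1, bit8=0)
  nb ..###: next=.  (t=3,i=2, bit7=0)
  nb ..##.: next=#  (t=1,i=15, bit6=1)
  nb ..#.#: next=.  (t=0,i=4, bit5=0)
  nb ..#..: next=#  (t=0,i=0, bit4=1)
  nb ...##: next=#  (t=1,i=14, bit3=1)
  nb ...#.: next=#  (t=0,i=3, bit2=1)
  nb ....#: next=.  (t=1,i=22, bit1=0)
  nb .....: next=.  (t=1,i=19, bit0=0)
  bits 10000000101100011010001001011100 = 2159125084

2159125084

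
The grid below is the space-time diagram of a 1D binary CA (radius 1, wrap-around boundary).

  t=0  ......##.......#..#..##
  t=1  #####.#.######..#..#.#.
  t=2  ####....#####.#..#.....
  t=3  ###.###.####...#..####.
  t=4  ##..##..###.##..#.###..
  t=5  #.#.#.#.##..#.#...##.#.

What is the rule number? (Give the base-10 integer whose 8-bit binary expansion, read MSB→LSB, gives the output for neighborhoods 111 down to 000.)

  [7] ### => #  t=1,i=1
  [6] ##. => .  t=0,i=7
  [5] #.# => .  t=1,i=5
  [4] #.. => #  t=0,i=0
  [3] .## => #  t=0,i=6
  [2] .#. => .  t=0,i=15
  [1] ..# => .  t=0,i=5
  [0] ... => #  t=0,i=1
  bits 10011001 = 153

153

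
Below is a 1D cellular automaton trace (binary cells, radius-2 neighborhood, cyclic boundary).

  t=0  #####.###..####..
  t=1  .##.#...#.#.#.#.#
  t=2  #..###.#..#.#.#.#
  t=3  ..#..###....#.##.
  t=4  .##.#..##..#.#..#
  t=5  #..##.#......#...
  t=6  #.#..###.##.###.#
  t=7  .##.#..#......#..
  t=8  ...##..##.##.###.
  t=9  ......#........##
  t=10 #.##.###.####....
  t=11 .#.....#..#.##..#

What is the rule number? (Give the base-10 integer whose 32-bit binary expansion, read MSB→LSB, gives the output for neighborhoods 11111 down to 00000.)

3040381205

  [31] ##### => #  t=0,i=2
  [30] ####. => .  t=0,i=3
  [29] ###.# => #  t=0,i=4
  [28] ###.. => #  t=0,i=8
  [27] ##.## => .  t=0,i=5
  [26] ##.#. => #  t=1,i=3
  [25] ##..# => .  t=0,i=9
  [24] ##... => #  t=3,i=8
  [23] #.### => .  t=0,i=6
  [22] #.##. => .  t=1,i=1
  [21] #.#.# => #  t=1,i=10
  [20] #.#.. => #  t=1,i=4
  [19] #..## => #  t=0,i=10
  [18] #..#. => .  t=2,i=9
  [17] #...# => .  t=1,i=6
  [16] #.... => .  t=3,i=9
  [15] .#### => #  t=0,i=1
  [14] .###. => .  t=0,i=7
  [13] .##.# => .  t=1,i=2
  [12] .##.. => .  t=2,i=0
  [11] .#.## => #  t=1,i=0
  [10] .#.#. => .  t=1,i=9
  [9] .#..# => .  t=2,i=8
  [8] .#... => #  t=1,i=5
  [7] ..### => .  t=0,i=0
  [6] ..##. => .  t=4,i=7
  [5] ..#.# => .  t=1,i=8
  [4] ..#.. => #  t=3,i=2
  [3] ...## => .  t=7,i=0
  [2] ...#. => #  t=1,i=7
  [1] ....# => .  t=3,i=10
  [0] ..... => #  t=5,i=9
  bits 10110101001110001000100100010101 = 3040381205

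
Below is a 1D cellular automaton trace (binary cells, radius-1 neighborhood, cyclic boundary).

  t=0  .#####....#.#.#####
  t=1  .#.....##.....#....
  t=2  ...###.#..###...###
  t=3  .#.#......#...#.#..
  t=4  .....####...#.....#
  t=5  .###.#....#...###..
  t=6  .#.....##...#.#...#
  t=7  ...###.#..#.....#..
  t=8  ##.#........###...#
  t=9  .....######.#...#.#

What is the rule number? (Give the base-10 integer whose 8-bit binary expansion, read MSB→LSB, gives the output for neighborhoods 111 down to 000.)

  [7] ### => .  t=0,i=2
  [6] ##. => .  t=0,i=5
  [5] #.# => .  t=0,i=0
  [4] #.. => .  t=0,i=6
  [3] .## => #  t=0,i=1
  [2] .#. => .  t=0,i=10
  [1] ..# => .  t=0,i=9
  [0] ... => #  t=0,i=7
  bits 00001001 = 9

9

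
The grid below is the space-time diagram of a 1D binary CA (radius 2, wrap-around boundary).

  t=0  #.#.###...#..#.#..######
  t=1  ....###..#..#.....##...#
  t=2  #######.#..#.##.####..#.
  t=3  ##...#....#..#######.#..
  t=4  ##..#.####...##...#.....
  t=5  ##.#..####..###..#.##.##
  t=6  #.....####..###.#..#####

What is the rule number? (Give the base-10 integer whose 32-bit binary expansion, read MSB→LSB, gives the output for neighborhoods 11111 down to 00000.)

  ##### -> .   bit 31 = 0  t=0,i=20
  ####. -> #   bit 30 = 1  t=0,i=23
  ###.# -> .   bit 29 = 0  t=0,i=0
  ###.. -> #   bit 28 = 1  t=0,i=6
  ##.## -> #   bit 27 = 1  t=2,i=15
  ##.#. -> .   bit 26 = 0  t=0,i=1
  ##..# -> .   bit 25 = 0  t=1,i=7
  ##... -> .   bit 24 = 0  t=0,i=7
  #.### -> #   bit 23 = 1  t=0,i=4
  #.##. -> #   bit 22 = 1  t=2,i=13
  #.#.# -> .   bit 21 = 0  t=0,i=2
  #.#.. -> .   bit 20 = 0  t=0,i=15
  #..## -> .   bit 19 = 0  t=0,i=17
  #..#. -> #   bit 18 = 1  t=0,i=12
  #...# -> .   bit 17 = 0  t=0,i=8
  #.... -> #   bit 16 = 1  t=1,i=1
  .#### -> #   bit 15 = 1  t=0,i=19
  .###. -> #   bit 14 = 1  t=0,i=5
  .##.# -> #   bit 13 = 1  t=2,i=14
  .##.. -> #   bit 12 = 1  t=1,i=19
  .#.## -> .   bit 11 = 0  t=0,i=3
  .#.#. -> .   bit 10 = 0  t=0,i=14
  .#..# -> .   bit 9 = 0  t=0,i=11
  .#... -> #   bit 8 = 1  t=1,i=0
  ..### -> #   bit 7 = 1  t=0,i=18
  ..##. -> #   bit 6 = 1  t=1,i=18
  ..#.# -> .   bit 5 = 0  t=0,i=13
  ..#.. -> .   bit 4 = 0  t=0,i=10
  ...## -> #   bit 3 = 1  t=1,i=3
  ...#. -> #   bit 2 = 1  t=0,i=9
  ....# -> #   bit 1 = 1  t=1,i=2
  ..... -> .   bit 0 = 0  t=1,i=15
  bits 01011000110001011111000111001110 = 1489367502

1489367502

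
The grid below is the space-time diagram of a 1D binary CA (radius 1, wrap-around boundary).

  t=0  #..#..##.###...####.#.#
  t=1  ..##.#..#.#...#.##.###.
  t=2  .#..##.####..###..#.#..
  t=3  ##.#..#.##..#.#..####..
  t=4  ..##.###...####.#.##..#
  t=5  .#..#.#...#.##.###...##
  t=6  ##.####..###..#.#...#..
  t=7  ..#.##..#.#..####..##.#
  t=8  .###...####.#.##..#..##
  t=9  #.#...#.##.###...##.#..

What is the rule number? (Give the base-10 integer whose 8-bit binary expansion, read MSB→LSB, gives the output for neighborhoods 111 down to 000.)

  [7] ### => #  t=0,i=10
  [6] ##. => .  t=0,i=0
  [5] #.# => #  t=0,i=8
  [4] #.. => .  t=0,i=1
  [3] .## => .  t=0,i=6
  [2] .#. => #  t=0,i=3
  [1] ..# => #  t=0,i=2
  [0] ... => .  t=0,i=13
  bits 10100110 = 166

166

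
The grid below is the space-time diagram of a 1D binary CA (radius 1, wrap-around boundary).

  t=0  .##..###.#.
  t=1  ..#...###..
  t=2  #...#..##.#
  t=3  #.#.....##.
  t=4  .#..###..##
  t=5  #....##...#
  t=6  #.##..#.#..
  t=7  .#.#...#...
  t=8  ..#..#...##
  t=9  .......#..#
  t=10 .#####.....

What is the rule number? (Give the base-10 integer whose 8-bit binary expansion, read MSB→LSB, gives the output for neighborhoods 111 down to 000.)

225

  ###|#  b7=1 t=0,i=6
  ##.|#  b6=1 t=0,i=2
  #.#|#  b5=1 t=0,i=8
  #..|.  b4=0 t=0,i=3
  .##|.  b3=0 t=0,i=1
  .#.|.  b2=0 t=0,i=9
  ..#|.  b1=0 t=0,i=0
  ...|#  b0=1 t=1,i=0
  bits 11100001 = 225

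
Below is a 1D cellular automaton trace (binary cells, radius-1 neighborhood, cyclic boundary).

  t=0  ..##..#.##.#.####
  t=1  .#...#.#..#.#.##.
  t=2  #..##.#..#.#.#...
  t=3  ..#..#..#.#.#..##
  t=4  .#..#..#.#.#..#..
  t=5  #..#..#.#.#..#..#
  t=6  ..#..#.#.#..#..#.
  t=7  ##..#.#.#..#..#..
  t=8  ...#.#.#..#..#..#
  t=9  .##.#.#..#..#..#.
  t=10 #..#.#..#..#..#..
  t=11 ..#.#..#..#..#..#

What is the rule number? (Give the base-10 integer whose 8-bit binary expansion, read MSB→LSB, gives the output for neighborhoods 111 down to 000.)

163

  [7] ### => #  t=0,i=14
  [6] ##. => .  t=0,i=3
  [5] #.# => #  t=0,i=7
  [4] #.. => .  t=0,i=0
  [3] .## => .  t=0,i=2
  [2] .#. => .  t=0,i=6
  [1] ..# => #  t=0,i=1
  [0] ... => #  t=1,i=3
  bits 10100011 = 163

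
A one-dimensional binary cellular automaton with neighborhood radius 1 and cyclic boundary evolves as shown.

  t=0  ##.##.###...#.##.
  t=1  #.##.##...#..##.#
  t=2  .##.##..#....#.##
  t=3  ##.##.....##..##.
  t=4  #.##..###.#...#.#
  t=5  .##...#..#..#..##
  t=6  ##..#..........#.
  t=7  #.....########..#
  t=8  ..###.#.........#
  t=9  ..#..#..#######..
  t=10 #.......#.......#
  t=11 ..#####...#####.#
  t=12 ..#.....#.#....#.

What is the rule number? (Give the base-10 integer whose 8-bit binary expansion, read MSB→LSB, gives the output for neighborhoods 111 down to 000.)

41

  nb ###: next=.  (t=0,i=7, bit7=0)
  nb ##.: next=.  (t=0,i=1, bit6=0)
  nb #.#: next=#  (t=0,i=2, bit5=1)
  nb #..: next=.  (t=0,i=9, bit4=0)
  nb .##: next=#  (t=0,i=0, bit3=1)
  nb .#.: next=.  (t=0,i=12, bit2=0)
  nb ..#: next=.  (t=0,i=11, bit1=0)
  nb ...: next=#  (t=0,i=10, bit0=1)
  bits 00101001 = 41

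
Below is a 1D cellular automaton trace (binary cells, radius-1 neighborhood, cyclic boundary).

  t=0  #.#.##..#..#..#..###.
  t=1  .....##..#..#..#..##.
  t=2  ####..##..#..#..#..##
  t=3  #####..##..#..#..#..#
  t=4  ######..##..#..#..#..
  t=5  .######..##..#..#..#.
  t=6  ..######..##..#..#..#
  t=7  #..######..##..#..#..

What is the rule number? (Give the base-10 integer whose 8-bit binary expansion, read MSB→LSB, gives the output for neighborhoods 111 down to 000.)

209

  [7] ### => #  t=0,i=18
  [6] ##. => #  t=0,i=5
  [5] #.# => .  t=0,i=1
  [4] #.. => #  t=0,i=6
  [3] .## => .  t=0,i=4
  [2] .#. => .  t=0,i=0
  [1] ..# => .  t=0,i=7
  [0] ... => #  t=1,i=0
  bits 11010001 = 209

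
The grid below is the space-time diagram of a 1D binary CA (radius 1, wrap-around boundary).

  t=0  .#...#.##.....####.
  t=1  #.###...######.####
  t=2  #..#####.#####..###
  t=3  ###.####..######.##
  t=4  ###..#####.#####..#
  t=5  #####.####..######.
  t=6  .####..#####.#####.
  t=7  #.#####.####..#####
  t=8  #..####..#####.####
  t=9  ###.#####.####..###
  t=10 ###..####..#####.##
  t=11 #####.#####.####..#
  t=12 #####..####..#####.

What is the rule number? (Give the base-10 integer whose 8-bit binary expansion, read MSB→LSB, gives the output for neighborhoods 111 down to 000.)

211

  ### -> #   bit 7 = 1  t=0,i=15
  ##. -> #   bit 6 = 1  t=0,i=8
  #.# -> .   bit 5 = 0  t=0,i=6
  #.. -> #   bit 4 = 1  t=0,i=2
  .## -> .   bit 3 = 0  t=0,i=7
  .#. -> .   bit 2 = 0  t=0,i=1
  ..# -> #   bit 1 = 1  t=0,i=0
  ... -> #   bit 0 = 1  t=0,i=3
  bits 11010011 = 211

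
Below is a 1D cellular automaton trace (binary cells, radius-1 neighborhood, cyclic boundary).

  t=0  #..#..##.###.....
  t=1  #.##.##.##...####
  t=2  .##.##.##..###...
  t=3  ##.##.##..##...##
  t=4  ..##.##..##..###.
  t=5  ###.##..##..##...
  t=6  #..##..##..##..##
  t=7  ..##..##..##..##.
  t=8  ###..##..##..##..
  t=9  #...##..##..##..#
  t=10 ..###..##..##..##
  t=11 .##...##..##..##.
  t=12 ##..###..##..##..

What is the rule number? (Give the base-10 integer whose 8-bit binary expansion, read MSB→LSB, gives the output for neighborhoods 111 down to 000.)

  ###|.  b7=0 t=0,i=10
  ##.|.  b6=0 t=0,i=7
  #.#|#  b5=1 t=0,i=8
  #..|.  b4=0 t=0,i=1
  .##|#  b3=1 t=0,i=6
  .#.|#  b2=1 t=0,i=0
  ..#|#  b1=1 t=0,i=2
  ...|#  b0=1 t=0,i=13
  bits 00101111 = 47

47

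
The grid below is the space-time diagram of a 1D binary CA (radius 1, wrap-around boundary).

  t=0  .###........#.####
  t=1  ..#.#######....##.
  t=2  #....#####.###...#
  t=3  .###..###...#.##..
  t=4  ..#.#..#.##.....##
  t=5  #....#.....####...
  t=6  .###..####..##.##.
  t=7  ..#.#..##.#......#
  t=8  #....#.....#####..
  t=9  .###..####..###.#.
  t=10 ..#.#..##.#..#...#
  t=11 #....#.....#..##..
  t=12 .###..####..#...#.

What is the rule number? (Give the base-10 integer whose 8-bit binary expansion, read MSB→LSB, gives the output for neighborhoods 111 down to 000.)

  ###|#  b7=1 t=0,i=2
  ##.|.  b6=0 t=0,i=3
  #.#|.  b5=0 t=0,i=0
  #..|#  b4=1 t=0,i=4
  .##|.  b3=0 t=0,i=1
  .#.|.  b2=0 t=0,i=12
  ..#|.  b1=0 t=0,i=11
  ...|#  b0=1 t=0,i=5
  bits 10010001 = 145

145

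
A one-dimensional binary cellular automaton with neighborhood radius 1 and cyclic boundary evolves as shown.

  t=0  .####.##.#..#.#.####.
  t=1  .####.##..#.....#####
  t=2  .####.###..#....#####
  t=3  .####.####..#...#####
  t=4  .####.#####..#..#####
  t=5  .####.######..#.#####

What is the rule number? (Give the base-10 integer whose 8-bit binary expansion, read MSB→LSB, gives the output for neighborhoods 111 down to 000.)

216

  ### -> #   bit 7 = 1  t=0,i=2
  ##. -> #   bit 6 = 1  t=0,i=4
  #.# -> .   bit 5 = 0  t=0,i=5
  #.. -> #   bit 4 = 1  t=0,i=10
  .## -> #   bit 3 = 1  t=0,i=1
  .#. -> .   bit 2 = 0  t=0,i=9
  ..# -> .   bit 1 = 0  t=0,i=0
  ... -> .   bit 0 = 0  t=1,i=12
  bits 11011000 = 216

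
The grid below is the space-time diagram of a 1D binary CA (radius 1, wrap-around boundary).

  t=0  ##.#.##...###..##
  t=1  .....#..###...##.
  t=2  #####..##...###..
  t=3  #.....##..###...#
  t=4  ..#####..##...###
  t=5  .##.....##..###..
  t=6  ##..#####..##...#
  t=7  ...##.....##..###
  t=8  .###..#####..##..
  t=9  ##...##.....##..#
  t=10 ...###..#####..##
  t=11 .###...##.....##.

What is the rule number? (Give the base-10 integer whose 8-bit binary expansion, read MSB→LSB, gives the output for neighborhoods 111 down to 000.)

  ###|.  b7=0 t=0,i=0
  ##.|.  b6=0 t=0,i=1
  #.#|.  b5=0 t=0,i=2
  #..|.  b4=0 t=0,i=7
  .##|#  b3=1 t=0,i=5
  .#.|.  b2=0 t=0,i=3
  ..#|#  b1=1 t=0,i=9
  ...|#  b0=1 t=0,i=8
  bits 00001011 = 11

11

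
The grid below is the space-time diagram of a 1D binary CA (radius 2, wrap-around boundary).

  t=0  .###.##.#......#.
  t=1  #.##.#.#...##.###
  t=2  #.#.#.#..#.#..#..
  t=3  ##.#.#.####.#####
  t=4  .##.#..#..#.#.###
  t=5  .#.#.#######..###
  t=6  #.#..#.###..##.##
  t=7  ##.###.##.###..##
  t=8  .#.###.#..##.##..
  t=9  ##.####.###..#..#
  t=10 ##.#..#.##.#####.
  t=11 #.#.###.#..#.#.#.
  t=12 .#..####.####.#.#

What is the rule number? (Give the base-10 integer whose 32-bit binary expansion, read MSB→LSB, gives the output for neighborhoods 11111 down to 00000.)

  [31] ##### => #  t=3,i=14
  [30] ####. => .  t=1,i=16
  [29] ###.# => #  t=0,i=3
  [28] ###.. => .  t=5,i=11
  [27] ##.## => .  t=0,i=4
  [26] ##.#. => #  t=0,i=7
  [25] ##..# => #  t=5,i=12
  [24] ##... => .  t=8,i=15
  [23] #.### => #  t=1,i=14
  [22] #.##. => #  t=0,i=5
  [21] #.#.# => .  t=1,i=5
  [20] #.#.. => .  t=0,i=8
  [19] #..## => #  t=0,i=0
  [18] #..#. => #  t=2,i=8
  [17] #...# => #  t=1,i=9
  [16] #.... => .  t=0,i=10
  [15] .#### => .  t=1,i=15
  [14] .###. => #  t=0,i=2
  [13] .##.# => .  t=0,i=6
  [12] .##.. => .  t=8,i=14
  [11] .#.## => .  t=3,i=6
  [10] .#.#. => #  t=1,i=6
  [9] .#..# => #  t=0,i=16
  [8] .#... => .  t=0,i=9
  [7] ..### => .  t=0,i=1
  [6] ..##. => #  t=1,i=11
  [5] ..#.# => #  t=2,i=0
  [4] ..#.. => #  t=0,i=15
  [3] ...## => .  t=1,i=10
  [2] ...#. => #  t=0,i=14
  [1] ....# => .  t=0,i=13
  [0] ..... => #  t=0,i=11
  bits 10100110110011100100011001110101 = 2798536309

2798536309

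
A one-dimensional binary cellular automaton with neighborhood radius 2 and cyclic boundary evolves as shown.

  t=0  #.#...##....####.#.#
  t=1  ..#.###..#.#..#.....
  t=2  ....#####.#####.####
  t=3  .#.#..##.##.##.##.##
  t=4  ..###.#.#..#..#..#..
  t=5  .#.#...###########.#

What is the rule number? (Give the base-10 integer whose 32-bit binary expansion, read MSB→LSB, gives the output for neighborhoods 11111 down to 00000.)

  #####|#  b31=1 t=2,i=6
  ####.|#  b30=1 t=0,i=14
  ###.#|.  b29=0 t=0,i=15
  ###..|#  b28=1 t=1,i=6
  ##.##|#  b27=1 t=2,i=9
  ##.#.|.  b26=0 t=0,i=1
  ##..#|#  b25=1 t=1,i=7
  ##...|.  b24=0 t=0,i=8
  #.###|#  b23=1 t=1,i=4
  #.##.|.  b22=0 t=0,i=19
  #.#.#|.  b21=0 t=0,i=17
  #.#..|#  b20=1 t=0,i=2
  #..##|.  b19=0 t=3,i=5
  #..#.|#  b18=1 t=1,i=8
  #...#|#  b17=1 t=0,i=4
  #....|#  b16=1 t=0,i=9
  .####|.  b15=0 t=0,i=13
  .###.|#  b14=1 t=1,i=5
  .##.#|.  b13=0 t=0,i=0
  .##..|.  b12=0 t=0,i=7
  .#.##|.  b11=0 t=0,i=18
  .#.#.|#  b10=1 t=1,i=10
  .#..#|#  b9=1 t=1,i=12
  .#...|.  b8=0 t=0,i=3
  ..###|.  b7=0 t=0,i=12
  ..##.|#  b6=1 t=0,i=6
  ..#.#|.  b5=0 t=1,i=2
  ..#..|#  b4=1 t=1,i=14
  ...##|#  b3=1 t=0,i=5
  ...#.|.  b2=0 t=1,i=1
  ....#|.  b1=0 t=0,i=10
  .....|#  b0=1 t=1,i=17
  bits 11011010100101110100011001011001 = 3667347033

3667347033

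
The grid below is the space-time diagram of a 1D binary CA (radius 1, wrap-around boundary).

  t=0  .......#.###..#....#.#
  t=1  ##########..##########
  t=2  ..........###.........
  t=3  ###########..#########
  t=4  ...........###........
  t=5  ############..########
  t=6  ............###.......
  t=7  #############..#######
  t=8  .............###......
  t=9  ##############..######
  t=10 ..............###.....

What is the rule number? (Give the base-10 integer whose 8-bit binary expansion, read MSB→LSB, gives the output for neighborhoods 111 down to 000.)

63

  nb ###: next=.  (t=0,i=10, bit7=0)
  nb ##.: next=.  (t=0,i=11, bit6=0)
  nb #.#: next=#  (t=0,i=8, bit5=1)
  nb #..: next=#  (t=0,i=0, bit4=1)
  nb .##: next=#  (t=0,i=9, bit3=1)
  nb .#.: next=#  (t=0,i=7, bit2=1)
  nb ..#: next=#  (t=0,i=6, bit1=1)
  nb ...: next=#  (t=0,i=1, bit0=1)
  bits 00111111 = 63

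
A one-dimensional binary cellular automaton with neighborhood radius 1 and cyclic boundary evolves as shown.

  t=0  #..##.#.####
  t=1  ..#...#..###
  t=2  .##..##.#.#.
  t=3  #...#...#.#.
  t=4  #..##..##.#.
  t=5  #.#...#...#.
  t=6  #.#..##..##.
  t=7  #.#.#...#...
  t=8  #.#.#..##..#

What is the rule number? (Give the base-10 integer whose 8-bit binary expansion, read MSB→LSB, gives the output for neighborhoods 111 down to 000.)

  ###|#  b7=1 t=0,i=9
  ##.|.  b6=0 t=0,i=0
  #.#|.  b5=0 t=0,i=5
  #..|.  b4=0 t=0,i=1
  .##|.  b3=0 t=0,i=3
  .#.|#  b2=1 t=0,i=6
  ..#|#  b1=1 t=0,i=2
  ...|.  b0=0 t=1,i=4
  bits 10000110 = 134

134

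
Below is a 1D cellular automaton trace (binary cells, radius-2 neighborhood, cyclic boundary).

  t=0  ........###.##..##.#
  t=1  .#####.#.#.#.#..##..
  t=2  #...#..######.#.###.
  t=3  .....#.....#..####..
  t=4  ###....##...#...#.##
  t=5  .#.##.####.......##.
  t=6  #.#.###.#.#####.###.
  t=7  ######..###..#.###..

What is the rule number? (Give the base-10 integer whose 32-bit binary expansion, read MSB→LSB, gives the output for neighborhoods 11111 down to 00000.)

1235582537

  nb #####: next=.  (t=1,i=3, bit31=0)
  nb ####.: next=#  (t=1,i=4, bit30=1)
  nb ###.#: next=.  (t=0,i=10, bit29=0)
  nb ###..: next=.  (t=3,i=17, bit28=0)
  nb ##.##: next=#  (t=0,i=11, bit27=1)
  nb ##.#.: next=.  (t=0,i=18, bit26=0)
  nb ##..#: next=.  (t=0,i=14, bit25=0)
  nb ##...: next=#  (t=1,i=18, bit24=1)
  nb #.###: next=#  (t=2,i=16, bit23=1)
  nb #.##.: next=.  (t=0,i=12, bit22=0)
  nb #.#.#: next=#  (t=1,i=7, bit21=1)
  nb #.#..: next=.  (t=0,i=19, bit20=0)
  nb #..##: next=.  (t=0,i=15, bit19=0)
  nb #..#.: next=#  (t=5,i=0, bit18=1)
  nb #...#: next=.  (t=1,i=19, bit17=0)
  nb #....: next=#  (t=0,i=1, bit16=1)
  nb .####: next=.  (t=1,i=2, bit15=0)
  nb .###.: next=#  (t=0,i=9, bit14=1)
  nb .##.#: next=#  (t=0,i=17, bit13=1)
  nb .##..: next=#  (t=0,i=13, bit12=1)
  nb .#.##: next=#  (t=2,i=15, bit11=1)
  nb .#.#.: next=#  (t=1,i=8, bit10=1)
  nb .#..#: next=#  (t=1,i=14, bit9=1)
  nb .#...: next=.  (t=0,i=0, bit8=0)
  nb ..###: next=.  (t=0,i=8, bit7=0)
  nb ..##.: next=#  (t=0,i=16, bit6=1)
  nb ..#.#: next=.  (t=4,i=16, bit5=0)
  nb ..#..: next=.  (t=2,i=4, bit4=0)
  nb ...##: next=#  (t=0,i=7, bit3=1)
  nb ...#.: next=.  (t=2,i=3, bit2=0)
  nb ....#: next=.  (t=0,i=6, bit1=0)
  nb .....: next=#  (t=0,i=2, bit0=1)
  bits 01001001101001010111111001001001 = 1235582537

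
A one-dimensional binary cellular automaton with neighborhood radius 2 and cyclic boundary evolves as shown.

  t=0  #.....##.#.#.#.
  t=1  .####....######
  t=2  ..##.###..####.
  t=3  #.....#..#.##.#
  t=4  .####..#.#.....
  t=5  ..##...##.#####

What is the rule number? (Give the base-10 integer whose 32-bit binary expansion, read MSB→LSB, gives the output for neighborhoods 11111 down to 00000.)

  #####|#  b31=1 t=1,i=11
  ####.|#  b30=1 t=1,i=3
  ###.#|.  b29=0 t=1,i=14
  ###..|.  b28=0 t=1,i=4
  ##.##|.  b27=0 t=1,i=0
  ##.#.|.  b26=0 t=0,i=8
  ##..#|.  b25=0 t=2,i=8
  ##...|#  b24=1 t=1,i=5
  #.###|.  b23=0 t=1,i=1
  #.##.|.  b22=0 t=3,i=11
  #.#.#|#  b21=1 t=0,i=9
  #.#..|.  b20=0 t=0,i=0
  #..##|#  b19=1 t=2,i=9
  #..#.|.  b18=0 t=3,i=8
  #...#|#  b17=1 t=2,i=0
  #....|#  b16=1 t=0,i=2
  .####|#  b15=1 t=1,i=2
  .###.|#  b14=1 t=2,i=6
  .##.#|.  b13=0 t=0,i=7
  .##..|.  b12=0 t=3,i=0
  .#.##|.  b11=0 t=3,i=10
  .#.#.|#  b10=1 t=0,i=10
  .#..#|#  b9=1 t=3,i=7
  .#...|#  b8=1 t=0,i=1
  ..###|.  b7=0 t=1,i=9
  ..##.|.  b6=0 t=0,i=6
  ..#.#|#  b5=1 t=3,i=9
  ..#..|.  b4=0 t=3,i=6
  ...##|.  b3=0 t=0,i=5
  ...#.|.  b2=0 t=3,i=5
  ....#|#  b1=1 t=0,i=4
  .....|#  b0=1 t=0,i=3
  bits 11000001001010111100011100100011 = 3240871715

3240871715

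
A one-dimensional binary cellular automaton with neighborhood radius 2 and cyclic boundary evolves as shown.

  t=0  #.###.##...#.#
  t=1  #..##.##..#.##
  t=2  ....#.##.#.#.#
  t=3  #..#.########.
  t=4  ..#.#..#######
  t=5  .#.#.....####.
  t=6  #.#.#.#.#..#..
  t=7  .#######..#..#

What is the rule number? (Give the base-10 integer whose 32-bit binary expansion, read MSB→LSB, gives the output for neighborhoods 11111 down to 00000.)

3831790861

  #####|#  b31=1 t=3,i=7
  ####.|#  b30=1 t=3,i=11
  ###.#|#  b29=1 t=0,i=4
  ###..|.  b28=0 t=1,i=0
  ##.##|.  b27=0 t=0,i=1
  ##.#.|#  b26=1 t=2,i=8
  ##..#|.  b25=0 t=1,i=1
  ##...|.  b24=0 t=0,i=8
  #.###|.  b23=0 t=0,i=2
  #.##.|#  b22=1 t=0,i=6
  #.#.#|#  b21=1 t=2,i=9
  #.#..|.  b20=0 t=2,i=13
  #..##|.  b19=0 t=1,i=2
  #..#.|#  b18=1 t=1,i=9
  #...#|.  b17=0 t=0,i=9
  #....|.  b16=0 t=2,i=1
  .####|.  b15=0 t=3,i=6
  .###.|#  b14=1 t=0,i=3
  .##.#|#  b13=1 t=0,i=0
  .##..|#  b12=1 t=0,i=7
  .#.##|#  b11=1 t=0,i=12
  .#.#.|#  b10=1 t=2,i=10
  .#..#|.  b9=0 t=3,i=1
  .#...|#  b8=1 t=2,i=0
  ..###|.  b7=0 t=4,i=7
  ..##.|.  b6=0 t=1,i=3
  ..#.#|.  b5=0 t=0,i=11
  ..#..|.  b4=0 t=6,i=11
  ...##|#  b3=1 t=5,i=8
  ...#.|#  b2=1 t=0,i=10
  ....#|.  b1=0 t=2,i=2
  .....|#  b0=1 t=5,i=6
  bits 11100100011001000111110100001101 = 3831790861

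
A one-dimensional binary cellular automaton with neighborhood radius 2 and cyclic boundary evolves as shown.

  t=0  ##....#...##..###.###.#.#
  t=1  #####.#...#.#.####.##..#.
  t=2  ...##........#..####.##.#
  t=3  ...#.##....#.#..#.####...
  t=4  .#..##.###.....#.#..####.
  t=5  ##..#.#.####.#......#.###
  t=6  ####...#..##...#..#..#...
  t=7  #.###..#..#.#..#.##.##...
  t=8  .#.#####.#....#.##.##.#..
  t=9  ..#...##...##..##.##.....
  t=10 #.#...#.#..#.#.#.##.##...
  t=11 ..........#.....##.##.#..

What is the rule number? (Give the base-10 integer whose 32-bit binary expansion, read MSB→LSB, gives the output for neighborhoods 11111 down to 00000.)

2068138194

  [31] ##### => .  t=1,i=2
  [30] ####. => #  t=1,i=3
  [29] ###.# => #  t=0,i=16
  [28] ###.. => #  t=0,i=1
  [27] ##.## => #  t=0,i=17
  [26] ##.#. => .  t=0,i=21
  [25] ##..# => #  t=0,i=12
  [24] ##... => #  t=0,i=2
  [23] #.### => .  t=0,i=18
  [22] #.##. => #  t=1,i=19
  [21] #.#.# => .  t=0,i=22
  [20] #.#.. => .  t=1,i=6
  [19] #..## => .  t=0,i=13
  [18] #..#. => #  t=1,i=22
  [17] #...# => .  t=0,i=8
  [16] #.... => #  t=0,i=3
  [15] .#### => .  t=1,i=1
  [14] .###. => #  t=0,i=0
  [13] .##.# => .  t=2,i=22
  [12] .##.. => .  t=0,i=11
  [11] .#.## => #  t=0,i=23
  [10] .#.#. => .  t=1,i=11
  [9] .#..# => .  t=2,i=14
  [8] .#... => .  t=0,i=7
  [7] ..### => #  t=0,i=14
  [6] ..##. => #  t=0,i=10
  [5] ..#.# => .  t=1,i=10
  [4] ..#.. => #  t=0,i=6
  [3] ...## => .  t=0,i=9
  [2] ...#. => .  t=0,i=5
  [1] ....# => #  t=0,i=4
  [0] ..... => .  t=2,i=7
  bits 01111011010001010100100011010010 = 2068138194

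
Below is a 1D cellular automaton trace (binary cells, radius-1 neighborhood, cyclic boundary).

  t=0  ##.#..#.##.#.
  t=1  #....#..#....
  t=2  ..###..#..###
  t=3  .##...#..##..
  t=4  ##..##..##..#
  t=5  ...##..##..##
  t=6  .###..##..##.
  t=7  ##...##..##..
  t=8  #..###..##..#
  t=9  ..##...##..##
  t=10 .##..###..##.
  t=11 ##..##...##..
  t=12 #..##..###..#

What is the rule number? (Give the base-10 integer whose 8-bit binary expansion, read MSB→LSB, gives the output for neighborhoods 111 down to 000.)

  nb ###: next=.  (t=2,i=3, bit7=0)
  nb ##.: next=.  (t=0,i=1, bit6=0)
  nb #.#: next=.  (t=0,i=2, bit5=0)
  nb #..: next=.  (t=0,i=4, bit4=0)
  nb .##: next=#  (t=0,i=0, bit3=1)
  nb .#.: next=.  (t=0,i=3, bit2=0)
  nb ..#: next=#  (t=0,i=5, bit1=1)
  nb ...: next=#  (t=1,i=2, bit0=1)
  bits 00001011 = 11

11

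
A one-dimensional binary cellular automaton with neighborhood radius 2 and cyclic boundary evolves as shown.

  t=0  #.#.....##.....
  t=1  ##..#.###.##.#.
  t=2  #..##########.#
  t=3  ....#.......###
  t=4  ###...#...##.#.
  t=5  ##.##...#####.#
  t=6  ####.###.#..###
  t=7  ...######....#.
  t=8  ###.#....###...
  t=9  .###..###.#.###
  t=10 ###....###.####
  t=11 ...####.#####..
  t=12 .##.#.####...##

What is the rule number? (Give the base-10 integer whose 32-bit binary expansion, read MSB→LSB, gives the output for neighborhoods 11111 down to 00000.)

768076906

  [31] ##### => .  t=2,i=5
  [30] ####. => .  t=2,i=11
  [29] ###.# => #  t=1,i=8
  [28] ###.. => .  t=3,i=14
  [27] ##.## => #  t=1,i=9
  [26] ##.#. => #  t=1,i=12
  [25] ##..# => .  t=1,i=2
  [24] ##... => #  t=0,i=10
  [23] #.### => #  t=1,i=6
  [22] #.##. => #  t=1,i=0
  [21] #.#.# => .  t=1,i=13
  [20] #.#.. => .  t=0,i=2
  [19] #..## => .  t=2,i=2
  [18] #..#. => #  t=1,i=3
  [17] #...# => #  t=4,i=4
  [16] #.... => #  t=0,i=4
  [15] .#### => #  t=2,i=4
  [14] .###. => #  t=1,i=7
  [13] .##.# => #  t=1,i=11
  [12] .##.. => .  t=0,i=9
  [11] .#.## => #  t=1,i=5
  [10] .#.#. => #  t=0,i=1
  [9] .#..# => .  t=6,i=10
  [8] .#... => .  t=0,i=3
  [7] ..### => .  t=2,i=3
  [6] ..##. => #  t=0,i=8
  [5] ..#.# => #  t=0,i=0
  [4] ..#.. => .  t=3,i=4
  [3] ...## => #  t=0,i=7
  [2] ...#. => .  t=0,i=14
  [1] ....# => #  t=0,i=6
  [0] ..... => .  t=0,i=5
  bits 00101101110001111110110001101010 = 768076906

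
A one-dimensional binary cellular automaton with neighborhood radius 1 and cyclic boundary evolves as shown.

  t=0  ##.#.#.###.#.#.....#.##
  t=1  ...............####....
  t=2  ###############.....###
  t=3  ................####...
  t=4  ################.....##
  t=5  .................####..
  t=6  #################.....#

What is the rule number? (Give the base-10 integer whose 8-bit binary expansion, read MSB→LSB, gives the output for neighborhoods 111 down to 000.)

  [7] ### => .  t=0,i=0
  [6] ##. => .  t=0,i=1
  [5] #.# => .  t=0,i=2
  [4] #.. => .  t=0,i=14
  [3] .## => .  t=0,i=7
  [2] .#. => .  t=0,i=3
  [1] ..# => #  t=0,i=18
  [0] ... => #  t=0,i=15
  bits 00000011 = 3

3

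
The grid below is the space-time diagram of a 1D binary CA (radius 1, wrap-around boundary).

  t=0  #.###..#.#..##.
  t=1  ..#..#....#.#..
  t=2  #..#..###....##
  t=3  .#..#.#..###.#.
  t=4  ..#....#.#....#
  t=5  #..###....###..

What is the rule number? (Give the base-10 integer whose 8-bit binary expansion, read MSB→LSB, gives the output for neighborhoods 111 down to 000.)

  ### -> .   bit 7 = 0  t=0,i=3
  ##. -> .   bit 6 = 0  t=0,i=4
  #.# -> .   bit 5 = 0  t=0,i=1
  #.. -> #   bit 4 = 1  t=0,i=5
  .## -> #   bit 3 = 1  t=0,i=2
  .#. -> .   bit 2 = 0  t=0,i=0
  ..# -> .   bit 1 = 0  t=0,i=6
  ... -> #   bit 0 = 1  t=1,i=0
  bits 00011001 = 25

25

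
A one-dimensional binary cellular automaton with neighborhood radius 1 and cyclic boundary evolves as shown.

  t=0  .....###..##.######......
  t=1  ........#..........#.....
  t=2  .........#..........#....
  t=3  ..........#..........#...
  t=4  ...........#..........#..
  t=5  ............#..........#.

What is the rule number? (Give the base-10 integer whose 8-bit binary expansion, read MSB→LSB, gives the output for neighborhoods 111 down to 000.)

16

  ###|.  b7=0 t=0,i=6
  ##.|.  b6=0 t=0,i=7
  #.#|.  b5=0 t=0,i=12
  #..|#  b4=1 t=0,i=8
  .##|.  b3=0 t=0,i=5
  .#.|.  b2=0 t=1,i=8
  ..#|.  b1=0 t=0,i=4
  ...|.  b0=0 t=0,i=0
  bits 00010000 = 16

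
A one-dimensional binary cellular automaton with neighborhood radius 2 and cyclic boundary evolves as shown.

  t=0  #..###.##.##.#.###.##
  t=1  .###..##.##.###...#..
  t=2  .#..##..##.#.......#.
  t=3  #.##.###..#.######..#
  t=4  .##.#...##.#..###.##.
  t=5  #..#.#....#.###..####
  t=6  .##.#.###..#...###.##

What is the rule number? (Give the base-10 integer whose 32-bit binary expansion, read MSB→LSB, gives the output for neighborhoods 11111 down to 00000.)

3463257987

  [31] ##### => #  t=3,i=14
  [30] ####. => #  t=3,i=16
  [29] ###.# => .  t=0,i=5
  [28] ###.. => .  t=0,i=0
  [27] ##.## => #  t=0,i=6
  [26] ##.#. => #  t=0,i=12
  [25] ##..# => #  t=0,i=1
  [24] ##... => .  t=1,i=15
  [23] #.### => .  t=0,i=15
  [22] #.##. => #  t=0,i=7
  [21] #.#.# => #  t=0,i=13
  [20] #.#.. => .  t=2,i=11
  [19] #..## => #  t=0,i=2
  [18] #..#. => #  t=2,i=0
  [17] #...# => .  t=1,i=16
  [16] #.... => #  t=2,i=13
  [15] .#### => .  t=3,i=13
  [14] .###. => .  t=0,i=4
  [13] .##.# => .  t=0,i=8
  [12] .##.. => #  t=2,i=5
  [11] .#.## => #  t=0,i=14
  [10] .#.#. => #  t=5,i=4
  [9] .#..# => #  t=2,i=2
  [8] .#... => #  t=1,i=19
  [7] ..### => #  t=0,i=3
  [6] ..##. => .  t=1,i=6
  [5] ..#.# => .  t=3,i=10
  [4] ..#.. => .  t=1,i=18
  [3] ...## => .  t=1,i=0
  [2] ...#. => .  t=1,i=17
  [1] ....# => #  t=2,i=17
  [0] ..... => #  t=2,i=14
  bits 11001110011011010001111110000011 = 3463257987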